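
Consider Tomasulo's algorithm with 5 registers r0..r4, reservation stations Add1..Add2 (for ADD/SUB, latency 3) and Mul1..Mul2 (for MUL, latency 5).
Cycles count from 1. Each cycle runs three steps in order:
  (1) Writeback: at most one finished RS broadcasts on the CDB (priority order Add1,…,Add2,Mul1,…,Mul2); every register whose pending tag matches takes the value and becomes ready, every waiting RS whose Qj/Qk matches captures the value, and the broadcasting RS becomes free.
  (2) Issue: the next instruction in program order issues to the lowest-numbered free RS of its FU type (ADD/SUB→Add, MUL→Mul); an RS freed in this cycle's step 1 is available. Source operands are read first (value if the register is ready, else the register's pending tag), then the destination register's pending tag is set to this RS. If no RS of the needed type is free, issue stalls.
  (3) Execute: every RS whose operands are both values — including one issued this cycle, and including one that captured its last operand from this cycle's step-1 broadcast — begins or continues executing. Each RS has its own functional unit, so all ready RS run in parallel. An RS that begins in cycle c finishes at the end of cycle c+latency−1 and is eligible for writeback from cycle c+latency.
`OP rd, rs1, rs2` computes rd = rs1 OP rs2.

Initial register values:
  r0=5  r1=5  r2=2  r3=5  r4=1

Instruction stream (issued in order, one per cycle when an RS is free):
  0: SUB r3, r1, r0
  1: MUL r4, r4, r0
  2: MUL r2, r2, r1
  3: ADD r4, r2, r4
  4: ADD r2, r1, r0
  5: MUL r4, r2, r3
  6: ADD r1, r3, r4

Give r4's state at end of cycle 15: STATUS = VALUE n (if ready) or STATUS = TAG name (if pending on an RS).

STATUS = VALUE 0

  c1: issue SUB r3<-Add1  regs: r0:5,r1:5,r2:2,r3:Add1,r4:1
  c2: issue MUL r4<-Mul1  regs: r0:5,r1:5,r2:2,r3:Add1,r4:Mul1
  c3: issue MUL r2<-Mul2  regs: r0:5,r1:5,r2:Mul2,r3:Add1,r4:Mul1
  c4: CDB Add1=0; issue ADD r4<-Add1  regs: r0:5,r1:5,r2:Mul2,r3:0,r4:Add1
  c5: issue ADD r2<-Add2  regs: r0:5,r1:5,r2:Add2,r3:0,r4:Add1
  c6: stall  regs: r0:5,r1:5,r2:Add2,r3:0,r4:Add1
  c7: CDB Mul1=5; issue MUL r4<-Mul1  regs: r0:5,r1:5,r2:Add2,r3:0,r4:Mul1
  c8: CDB Add2=10; issue ADD r1<-Add2  regs: r0:5,r1:Add2,r2:10,r3:0,r4:Mul1
  c9: CDB Mul2=10  regs: r0:5,r1:Add2,r2:10,r3:0,r4:Mul1
  c10: -  regs: r0:5,r1:Add2,r2:10,r3:0,r4:Mul1
  c11: -  regs: r0:5,r1:Add2,r2:10,r3:0,r4:Mul1
  c12: CDB Add1=15  regs: r0:5,r1:Add2,r2:10,r3:0,r4:Mul1
  c13: CDB Mul1=0  regs: r0:5,r1:Add2,r2:10,r3:0,r4:0
  c14: -  regs: r0:5,r1:Add2,r2:10,r3:0,r4:0
  c15: -  regs: r0:5,r1:Add2,r2:10,r3:0,r4:0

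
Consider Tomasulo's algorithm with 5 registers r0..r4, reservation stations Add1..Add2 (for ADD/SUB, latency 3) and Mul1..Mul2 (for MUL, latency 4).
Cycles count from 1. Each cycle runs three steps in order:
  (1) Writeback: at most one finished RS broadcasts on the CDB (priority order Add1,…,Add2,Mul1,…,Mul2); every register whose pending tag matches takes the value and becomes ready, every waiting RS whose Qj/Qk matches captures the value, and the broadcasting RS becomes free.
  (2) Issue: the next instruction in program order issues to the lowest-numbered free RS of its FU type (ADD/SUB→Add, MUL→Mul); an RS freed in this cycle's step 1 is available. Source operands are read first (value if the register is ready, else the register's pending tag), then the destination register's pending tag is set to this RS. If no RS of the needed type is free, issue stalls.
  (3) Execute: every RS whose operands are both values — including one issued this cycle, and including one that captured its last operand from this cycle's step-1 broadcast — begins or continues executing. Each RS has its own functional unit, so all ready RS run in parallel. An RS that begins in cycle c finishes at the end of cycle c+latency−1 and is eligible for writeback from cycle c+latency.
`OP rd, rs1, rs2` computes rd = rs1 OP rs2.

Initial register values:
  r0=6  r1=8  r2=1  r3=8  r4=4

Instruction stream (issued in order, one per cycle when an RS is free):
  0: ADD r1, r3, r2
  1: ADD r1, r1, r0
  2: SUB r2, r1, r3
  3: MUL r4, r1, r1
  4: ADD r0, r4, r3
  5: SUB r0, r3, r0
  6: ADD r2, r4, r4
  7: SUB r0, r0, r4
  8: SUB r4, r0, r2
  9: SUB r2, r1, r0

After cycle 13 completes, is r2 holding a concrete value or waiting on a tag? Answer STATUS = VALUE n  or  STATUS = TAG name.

  c1: issue ADD r1<-Add1  regs: r0:6,r1:Add1,r2:1,r3:8,r4:4
  c2: issue ADD r1<-Add2  regs: r0:6,r1:Add2,r2:1,r3:8,r4:4
  c3: stall  regs: r0:6,r1:Add2,r2:1,r3:8,r4:4
  c4: CDB Add1=9; issue SUB r2<-Add1  regs: r0:6,r1:Add2,r2:Add1,r3:8,r4:4
  c5: issue MUL r4<-Mul1  regs: r0:6,r1:Add2,r2:Add1,r3:8,r4:Mul1
  c6: stall  regs: r0:6,r1:Add2,r2:Add1,r3:8,r4:Mul1
  c7: CDB Add2=15; issue ADD r0<-Add2  regs: r0:Add2,r1:15,r2:Add1,r3:8,r4:Mul1
  c8: stall  regs: r0:Add2,r1:15,r2:Add1,r3:8,r4:Mul1
  c9: stall  regs: r0:Add2,r1:15,r2:Add1,r3:8,r4:Mul1
  c10: CDB Add1=7; issue SUB r0<-Add1  regs: r0:Add1,r1:15,r2:7,r3:8,r4:Mul1
  c11: CDB Mul1=225; stall  regs: r0:Add1,r1:15,r2:7,r3:8,r4:225
  c12: stall  regs: r0:Add1,r1:15,r2:7,r3:8,r4:225
  c13: stall  regs: r0:Add1,r1:15,r2:7,r3:8,r4:225

STATUS = VALUE 7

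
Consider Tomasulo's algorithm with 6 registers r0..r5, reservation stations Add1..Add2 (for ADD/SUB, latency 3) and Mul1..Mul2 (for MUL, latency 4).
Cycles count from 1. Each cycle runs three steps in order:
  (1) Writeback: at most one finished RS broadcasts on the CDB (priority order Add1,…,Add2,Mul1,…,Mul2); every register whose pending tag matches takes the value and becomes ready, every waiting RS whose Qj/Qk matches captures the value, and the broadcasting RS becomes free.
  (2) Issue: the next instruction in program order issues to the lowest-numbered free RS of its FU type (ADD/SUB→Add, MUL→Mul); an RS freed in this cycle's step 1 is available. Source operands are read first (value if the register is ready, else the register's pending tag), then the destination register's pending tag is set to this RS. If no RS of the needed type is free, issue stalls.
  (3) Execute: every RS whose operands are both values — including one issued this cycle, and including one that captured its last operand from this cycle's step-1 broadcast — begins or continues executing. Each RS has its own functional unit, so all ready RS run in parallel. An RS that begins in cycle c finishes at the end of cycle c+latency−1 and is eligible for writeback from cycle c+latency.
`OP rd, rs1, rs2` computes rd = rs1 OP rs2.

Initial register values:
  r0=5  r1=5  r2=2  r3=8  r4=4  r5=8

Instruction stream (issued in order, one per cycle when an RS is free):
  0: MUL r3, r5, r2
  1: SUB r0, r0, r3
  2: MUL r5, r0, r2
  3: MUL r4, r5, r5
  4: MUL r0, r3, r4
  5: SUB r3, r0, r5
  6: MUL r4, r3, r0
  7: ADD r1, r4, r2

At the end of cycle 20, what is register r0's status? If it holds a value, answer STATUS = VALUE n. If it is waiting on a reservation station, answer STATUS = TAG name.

STATUS = VALUE 7744

c1: issue MUL r3<-Mul1 | r0:5,r1:5,r2:2,r3:Mul1,r4:4,r5:8
c2: issue SUB r0<-Add1 | r0:Add1,r1:5,r2:2,r3:Mul1,r4:4,r5:8
c3: issue MUL r5<-Mul2 | r0:Add1,r1:5,r2:2,r3:Mul1,r4:4,r5:Mul2
c4: stall | r0:Add1,r1:5,r2:2,r3:Mul1,r4:4,r5:Mul2
c5: CDB Mul1=16; issue MUL r4<-Mul1 | r0:Add1,r1:5,r2:2,r3:16,r4:Mul1,r5:Mul2
c6: stall | r0:Add1,r1:5,r2:2,r3:16,r4:Mul1,r5:Mul2
c7: stall | r0:Add1,r1:5,r2:2,r3:16,r4:Mul1,r5:Mul2
c8: CDB Add1=-11; stall | r0:-11,r1:5,r2:2,r3:16,r4:Mul1,r5:Mul2
c9: stall | r0:-11,r1:5,r2:2,r3:16,r4:Mul1,r5:Mul2
c10: stall | r0:-11,r1:5,r2:2,r3:16,r4:Mul1,r5:Mul2
c11: stall | r0:-11,r1:5,r2:2,r3:16,r4:Mul1,r5:Mul2
c12: CDB Mul2=-22; issue MUL r0<-Mul2 | r0:Mul2,r1:5,r2:2,r3:16,r4:Mul1,r5:-22
c13: issue SUB r3<-Add1 | r0:Mul2,r1:5,r2:2,r3:Add1,r4:Mul1,r5:-22
c14: stall | r0:Mul2,r1:5,r2:2,r3:Add1,r4:Mul1,r5:-22
c15: stall | r0:Mul2,r1:5,r2:2,r3:Add1,r4:Mul1,r5:-22
c16: CDB Mul1=484; issue MUL r4<-Mul1 | r0:Mul2,r1:5,r2:2,r3:Add1,r4:Mul1,r5:-22
c17: issue ADD r1<-Add2 | r0:Mul2,r1:Add2,r2:2,r3:Add1,r4:Mul1,r5:-22
c18: - | r0:Mul2,r1:Add2,r2:2,r3:Add1,r4:Mul1,r5:-22
c19: - | r0:Mul2,r1:Add2,r2:2,r3:Add1,r4:Mul1,r5:-22
c20: CDB Mul2=7744 | r0:7744,r1:Add2,r2:2,r3:Add1,r4:Mul1,r5:-22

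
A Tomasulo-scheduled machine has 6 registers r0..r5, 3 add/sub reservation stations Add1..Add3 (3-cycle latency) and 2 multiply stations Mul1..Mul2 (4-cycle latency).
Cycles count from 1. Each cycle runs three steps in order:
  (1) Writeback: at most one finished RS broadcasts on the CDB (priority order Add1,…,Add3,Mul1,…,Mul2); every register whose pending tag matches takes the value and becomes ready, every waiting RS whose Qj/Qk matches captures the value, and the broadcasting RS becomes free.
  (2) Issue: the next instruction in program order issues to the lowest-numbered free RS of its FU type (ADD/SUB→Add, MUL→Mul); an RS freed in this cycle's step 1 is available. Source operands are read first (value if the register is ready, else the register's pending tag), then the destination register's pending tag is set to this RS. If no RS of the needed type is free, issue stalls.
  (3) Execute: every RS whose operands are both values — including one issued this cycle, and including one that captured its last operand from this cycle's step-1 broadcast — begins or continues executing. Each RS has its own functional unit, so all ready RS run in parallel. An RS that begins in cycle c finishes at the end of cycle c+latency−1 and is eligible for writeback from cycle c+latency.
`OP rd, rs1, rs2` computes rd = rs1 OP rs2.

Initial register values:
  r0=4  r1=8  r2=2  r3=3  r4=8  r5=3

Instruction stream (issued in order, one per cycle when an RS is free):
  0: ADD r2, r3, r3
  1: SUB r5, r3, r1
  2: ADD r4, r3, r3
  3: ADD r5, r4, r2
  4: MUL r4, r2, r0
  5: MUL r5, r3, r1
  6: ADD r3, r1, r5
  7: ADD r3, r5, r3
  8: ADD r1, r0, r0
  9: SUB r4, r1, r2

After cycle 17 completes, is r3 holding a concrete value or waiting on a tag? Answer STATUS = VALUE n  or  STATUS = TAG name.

STATUS = VALUE 56

  c1: issue ADD r2<-Add1  regs: r0:4,r1:8,r2:Add1,r3:3,r4:8,r5:3
  c2: issue SUB r5<-Add2  regs: r0:4,r1:8,r2:Add1,r3:3,r4:8,r5:Add2
  c3: issue ADD r4<-Add3  regs: r0:4,r1:8,r2:Add1,r3:3,r4:Add3,r5:Add2
  c4: CDB Add1=6; issue ADD r5<-Add1  regs: r0:4,r1:8,r2:6,r3:3,r4:Add3,r5:Add1
  c5: CDB Add2=-5; issue MUL r4<-Mul1  regs: r0:4,r1:8,r2:6,r3:3,r4:Mul1,r5:Add1
  c6: CDB Add3=6; issue MUL r5<-Mul2  regs: r0:4,r1:8,r2:6,r3:3,r4:Mul1,r5:Mul2
  c7: issue ADD r3<-Add2  regs: r0:4,r1:8,r2:6,r3:Add2,r4:Mul1,r5:Mul2
  c8: issue ADD r3<-Add3  regs: r0:4,r1:8,r2:6,r3:Add3,r4:Mul1,r5:Mul2
  c9: CDB Add1=12; issue ADD r1<-Add1  regs: r0:4,r1:Add1,r2:6,r3:Add3,r4:Mul1,r5:Mul2
  c10: CDB Mul1=24; stall  regs: r0:4,r1:Add1,r2:6,r3:Add3,r4:24,r5:Mul2
  c11: CDB Mul2=24; stall  regs: r0:4,r1:Add1,r2:6,r3:Add3,r4:24,r5:24
  c12: CDB Add1=8; issue SUB r4<-Add1  regs: r0:4,r1:8,r2:6,r3:Add3,r4:Add1,r5:24
  c13: -  regs: r0:4,r1:8,r2:6,r3:Add3,r4:Add1,r5:24
  c14: CDB Add2=32  regs: r0:4,r1:8,r2:6,r3:Add3,r4:Add1,r5:24
  c15: CDB Add1=2  regs: r0:4,r1:8,r2:6,r3:Add3,r4:2,r5:24
  c16: -  regs: r0:4,r1:8,r2:6,r3:Add3,r4:2,r5:24
  c17: CDB Add3=56  regs: r0:4,r1:8,r2:6,r3:56,r4:2,r5:24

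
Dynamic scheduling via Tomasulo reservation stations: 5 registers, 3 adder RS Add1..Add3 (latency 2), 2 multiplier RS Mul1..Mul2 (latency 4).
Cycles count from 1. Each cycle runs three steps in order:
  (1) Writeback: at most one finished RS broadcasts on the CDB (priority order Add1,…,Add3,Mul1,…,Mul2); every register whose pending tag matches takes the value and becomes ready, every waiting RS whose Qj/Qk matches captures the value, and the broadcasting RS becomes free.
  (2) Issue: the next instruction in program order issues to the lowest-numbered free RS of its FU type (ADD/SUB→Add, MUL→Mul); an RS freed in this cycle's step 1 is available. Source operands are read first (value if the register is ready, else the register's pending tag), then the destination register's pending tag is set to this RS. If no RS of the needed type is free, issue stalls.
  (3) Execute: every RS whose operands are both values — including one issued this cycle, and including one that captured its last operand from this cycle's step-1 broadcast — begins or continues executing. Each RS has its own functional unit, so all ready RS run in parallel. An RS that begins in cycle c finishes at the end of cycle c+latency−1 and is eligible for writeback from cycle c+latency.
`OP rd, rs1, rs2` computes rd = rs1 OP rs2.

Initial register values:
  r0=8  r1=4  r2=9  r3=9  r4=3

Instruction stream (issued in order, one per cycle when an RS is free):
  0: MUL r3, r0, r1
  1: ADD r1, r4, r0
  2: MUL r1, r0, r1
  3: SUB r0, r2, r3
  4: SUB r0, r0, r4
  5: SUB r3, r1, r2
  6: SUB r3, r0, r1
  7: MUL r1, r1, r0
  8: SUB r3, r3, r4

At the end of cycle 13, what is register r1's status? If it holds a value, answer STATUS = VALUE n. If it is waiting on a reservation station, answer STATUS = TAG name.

STATUS = TAG Mul1

cycle 1: issue MUL r3<-Mul1 // r0:8,r1:4,r2:9,r3:Mul1,r4:3
cycle 2: issue ADD r1<-Add1 // r0:8,r1:Add1,r2:9,r3:Mul1,r4:3
cycle 3: issue MUL r1<-Mul2 // r0:8,r1:Mul2,r2:9,r3:Mul1,r4:3
cycle 4: CDB Add1=11; issue SUB r0<-Add1 // r0:Add1,r1:Mul2,r2:9,r3:Mul1,r4:3
cycle 5: CDB Mul1=32; issue SUB r0<-Add2 // r0:Add2,r1:Mul2,r2:9,r3:32,r4:3
cycle 6: issue SUB r3<-Add3 // r0:Add2,r1:Mul2,r2:9,r3:Add3,r4:3
cycle 7: CDB Add1=-23; issue SUB r3<-Add1 // r0:Add2,r1:Mul2,r2:9,r3:Add1,r4:3
cycle 8: CDB Mul2=88; issue MUL r1<-Mul1 // r0:Add2,r1:Mul1,r2:9,r3:Add1,r4:3
cycle 9: CDB Add2=-26; issue SUB r3<-Add2 // r0:-26,r1:Mul1,r2:9,r3:Add2,r4:3
cycle 10: CDB Add3=79 // r0:-26,r1:Mul1,r2:9,r3:Add2,r4:3
cycle 11: CDB Add1=-114 // r0:-26,r1:Mul1,r2:9,r3:Add2,r4:3
cycle 12: - // r0:-26,r1:Mul1,r2:9,r3:Add2,r4:3
cycle 13: CDB Add2=-117 // r0:-26,r1:Mul1,r2:9,r3:-117,r4:3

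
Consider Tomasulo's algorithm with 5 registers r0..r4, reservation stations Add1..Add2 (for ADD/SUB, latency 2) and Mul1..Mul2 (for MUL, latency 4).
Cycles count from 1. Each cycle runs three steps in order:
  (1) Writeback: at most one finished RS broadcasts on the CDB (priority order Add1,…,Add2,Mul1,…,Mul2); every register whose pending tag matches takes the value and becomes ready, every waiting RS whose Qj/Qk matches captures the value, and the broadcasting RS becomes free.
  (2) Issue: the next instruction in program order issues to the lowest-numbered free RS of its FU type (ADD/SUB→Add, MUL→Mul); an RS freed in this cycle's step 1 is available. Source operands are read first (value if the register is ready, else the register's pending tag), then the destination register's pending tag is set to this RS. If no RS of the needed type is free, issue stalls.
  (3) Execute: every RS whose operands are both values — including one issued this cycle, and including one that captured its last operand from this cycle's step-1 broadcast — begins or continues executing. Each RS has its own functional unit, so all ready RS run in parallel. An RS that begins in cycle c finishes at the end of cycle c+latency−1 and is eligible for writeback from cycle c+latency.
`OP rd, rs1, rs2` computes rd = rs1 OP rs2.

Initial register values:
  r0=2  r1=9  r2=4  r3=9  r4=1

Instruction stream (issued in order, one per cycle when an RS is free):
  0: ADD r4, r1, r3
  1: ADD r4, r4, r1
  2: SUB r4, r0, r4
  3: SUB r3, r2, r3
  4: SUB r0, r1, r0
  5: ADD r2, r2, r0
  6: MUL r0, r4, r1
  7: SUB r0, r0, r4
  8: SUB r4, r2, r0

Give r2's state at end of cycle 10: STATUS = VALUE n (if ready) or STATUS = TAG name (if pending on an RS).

STATUS = TAG Add2

c1: issue ADD r4<-Add1 | r0:2,r1:9,r2:4,r3:9,r4:Add1
c2: issue ADD r4<-Add2 | r0:2,r1:9,r2:4,r3:9,r4:Add2
c3: CDB Add1=18; issue SUB r4<-Add1 | r0:2,r1:9,r2:4,r3:9,r4:Add1
c4: stall | r0:2,r1:9,r2:4,r3:9,r4:Add1
c5: CDB Add2=27; issue SUB r3<-Add2 | r0:2,r1:9,r2:4,r3:Add2,r4:Add1
c6: stall | r0:2,r1:9,r2:4,r3:Add2,r4:Add1
c7: CDB Add1=-25; issue SUB r0<-Add1 | r0:Add1,r1:9,r2:4,r3:Add2,r4:-25
c8: CDB Add2=-5; issue ADD r2<-Add2 | r0:Add1,r1:9,r2:Add2,r3:-5,r4:-25
c9: CDB Add1=7; issue MUL r0<-Mul1 | r0:Mul1,r1:9,r2:Add2,r3:-5,r4:-25
c10: issue SUB r0<-Add1 | r0:Add1,r1:9,r2:Add2,r3:-5,r4:-25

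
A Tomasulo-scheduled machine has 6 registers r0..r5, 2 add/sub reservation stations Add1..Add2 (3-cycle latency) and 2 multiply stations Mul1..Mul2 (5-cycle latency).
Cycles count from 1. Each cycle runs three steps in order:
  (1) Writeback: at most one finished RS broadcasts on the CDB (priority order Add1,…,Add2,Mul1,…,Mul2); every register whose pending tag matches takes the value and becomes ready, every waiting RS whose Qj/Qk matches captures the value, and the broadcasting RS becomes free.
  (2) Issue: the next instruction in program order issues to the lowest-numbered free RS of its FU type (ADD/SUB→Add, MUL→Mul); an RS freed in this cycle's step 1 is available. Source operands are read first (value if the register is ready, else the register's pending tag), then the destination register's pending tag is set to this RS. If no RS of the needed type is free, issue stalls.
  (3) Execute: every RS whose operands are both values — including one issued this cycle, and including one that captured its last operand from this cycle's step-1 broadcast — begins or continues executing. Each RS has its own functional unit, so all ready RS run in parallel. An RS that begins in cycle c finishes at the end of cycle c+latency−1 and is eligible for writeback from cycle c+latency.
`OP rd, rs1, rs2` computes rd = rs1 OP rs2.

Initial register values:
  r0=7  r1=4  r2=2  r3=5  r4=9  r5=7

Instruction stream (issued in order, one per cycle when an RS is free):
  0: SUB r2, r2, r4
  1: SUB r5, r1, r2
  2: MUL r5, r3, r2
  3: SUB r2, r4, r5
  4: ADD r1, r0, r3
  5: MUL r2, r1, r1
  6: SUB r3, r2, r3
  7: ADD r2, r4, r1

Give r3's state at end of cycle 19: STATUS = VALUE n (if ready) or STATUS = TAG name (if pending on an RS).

STATUS = VALUE 139

  c1: issue SUB r2<-Add1  regs: r0:7,r1:4,r2:Add1,r3:5,r4:9,r5:7
  c2: issue SUB r5<-Add2  regs: r0:7,r1:4,r2:Add1,r3:5,r4:9,r5:Add2
  c3: issue MUL r5<-Mul1  regs: r0:7,r1:4,r2:Add1,r3:5,r4:9,r5:Mul1
  c4: CDB Add1=-7; issue SUB r2<-Add1  regs: r0:7,r1:4,r2:Add1,r3:5,r4:9,r5:Mul1
  c5: stall  regs: r0:7,r1:4,r2:Add1,r3:5,r4:9,r5:Mul1
  c6: stall  regs: r0:7,r1:4,r2:Add1,r3:5,r4:9,r5:Mul1
  c7: CDB Add2=11; issue ADD r1<-Add2  regs: r0:7,r1:Add2,r2:Add1,r3:5,r4:9,r5:Mul1
  c8: issue MUL r2<-Mul2  regs: r0:7,r1:Add2,r2:Mul2,r3:5,r4:9,r5:Mul1
  c9: CDB Mul1=-35; stall  regs: r0:7,r1:Add2,r2:Mul2,r3:5,r4:9,r5:-35
  c10: CDB Add2=12; issue SUB r3<-Add2  regs: r0:7,r1:12,r2:Mul2,r3:Add2,r4:9,r5:-35
  c11: stall  regs: r0:7,r1:12,r2:Mul2,r3:Add2,r4:9,r5:-35
  c12: CDB Add1=44; issue ADD r2<-Add1  regs: r0:7,r1:12,r2:Add1,r3:Add2,r4:9,r5:-35
  c13: -  regs: r0:7,r1:12,r2:Add1,r3:Add2,r4:9,r5:-35
  c14: -  regs: r0:7,r1:12,r2:Add1,r3:Add2,r4:9,r5:-35
  c15: CDB Add1=21  regs: r0:7,r1:12,r2:21,r3:Add2,r4:9,r5:-35
  c16: CDB Mul2=144  regs: r0:7,r1:12,r2:21,r3:Add2,r4:9,r5:-35
  c17: -  regs: r0:7,r1:12,r2:21,r3:Add2,r4:9,r5:-35
  c18: -  regs: r0:7,r1:12,r2:21,r3:Add2,r4:9,r5:-35
  c19: CDB Add2=139  regs: r0:7,r1:12,r2:21,r3:139,r4:9,r5:-35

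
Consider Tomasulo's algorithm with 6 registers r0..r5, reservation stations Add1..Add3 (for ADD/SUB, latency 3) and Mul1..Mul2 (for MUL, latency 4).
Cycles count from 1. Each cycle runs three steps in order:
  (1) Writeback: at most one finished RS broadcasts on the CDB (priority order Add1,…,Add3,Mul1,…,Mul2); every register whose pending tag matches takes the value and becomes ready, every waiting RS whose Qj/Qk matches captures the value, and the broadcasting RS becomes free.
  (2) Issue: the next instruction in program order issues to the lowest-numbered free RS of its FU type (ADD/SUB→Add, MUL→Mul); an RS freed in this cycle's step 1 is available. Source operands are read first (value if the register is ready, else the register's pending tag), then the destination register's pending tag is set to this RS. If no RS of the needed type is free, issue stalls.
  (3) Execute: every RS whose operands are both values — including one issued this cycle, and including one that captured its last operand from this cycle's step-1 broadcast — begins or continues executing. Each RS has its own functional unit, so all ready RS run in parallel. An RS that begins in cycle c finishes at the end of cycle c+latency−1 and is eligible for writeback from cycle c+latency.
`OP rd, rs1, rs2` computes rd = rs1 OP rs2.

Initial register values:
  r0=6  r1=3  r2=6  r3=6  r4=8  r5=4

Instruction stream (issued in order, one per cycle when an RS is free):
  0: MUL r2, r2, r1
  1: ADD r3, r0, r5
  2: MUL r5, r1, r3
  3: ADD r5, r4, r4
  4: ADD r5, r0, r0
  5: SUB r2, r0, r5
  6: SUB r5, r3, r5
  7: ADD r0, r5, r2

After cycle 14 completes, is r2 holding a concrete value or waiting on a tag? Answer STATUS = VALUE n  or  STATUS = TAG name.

STATUS = VALUE -6

cycle 1: issue MUL r2<-Mul1 // r0:6,r1:3,r2:Mul1,r3:6,r4:8,r5:4
cycle 2: issue ADD r3<-Add1 // r0:6,r1:3,r2:Mul1,r3:Add1,r4:8,r5:4
cycle 3: issue MUL r5<-Mul2 // r0:6,r1:3,r2:Mul1,r3:Add1,r4:8,r5:Mul2
cycle 4: issue ADD r5<-Add2 // r0:6,r1:3,r2:Mul1,r3:Add1,r4:8,r5:Add2
cycle 5: CDB Add1=10; issue ADD r5<-Add1 // r0:6,r1:3,r2:Mul1,r3:10,r4:8,r5:Add1
cycle 6: CDB Mul1=18; issue SUB r2<-Add3 // r0:6,r1:3,r2:Add3,r3:10,r4:8,r5:Add1
cycle 7: CDB Add2=16; issue SUB r5<-Add2 // r0:6,r1:3,r2:Add3,r3:10,r4:8,r5:Add2
cycle 8: CDB Add1=12; issue ADD r0<-Add1 // r0:Add1,r1:3,r2:Add3,r3:10,r4:8,r5:Add2
cycle 9: CDB Mul2=30 // r0:Add1,r1:3,r2:Add3,r3:10,r4:8,r5:Add2
cycle 10: - // r0:Add1,r1:3,r2:Add3,r3:10,r4:8,r5:Add2
cycle 11: CDB Add2=-2 // r0:Add1,r1:3,r2:Add3,r3:10,r4:8,r5:-2
cycle 12: CDB Add3=-6 // r0:Add1,r1:3,r2:-6,r3:10,r4:8,r5:-2
cycle 13: - // r0:Add1,r1:3,r2:-6,r3:10,r4:8,r5:-2
cycle 14: - // r0:Add1,r1:3,r2:-6,r3:10,r4:8,r5:-2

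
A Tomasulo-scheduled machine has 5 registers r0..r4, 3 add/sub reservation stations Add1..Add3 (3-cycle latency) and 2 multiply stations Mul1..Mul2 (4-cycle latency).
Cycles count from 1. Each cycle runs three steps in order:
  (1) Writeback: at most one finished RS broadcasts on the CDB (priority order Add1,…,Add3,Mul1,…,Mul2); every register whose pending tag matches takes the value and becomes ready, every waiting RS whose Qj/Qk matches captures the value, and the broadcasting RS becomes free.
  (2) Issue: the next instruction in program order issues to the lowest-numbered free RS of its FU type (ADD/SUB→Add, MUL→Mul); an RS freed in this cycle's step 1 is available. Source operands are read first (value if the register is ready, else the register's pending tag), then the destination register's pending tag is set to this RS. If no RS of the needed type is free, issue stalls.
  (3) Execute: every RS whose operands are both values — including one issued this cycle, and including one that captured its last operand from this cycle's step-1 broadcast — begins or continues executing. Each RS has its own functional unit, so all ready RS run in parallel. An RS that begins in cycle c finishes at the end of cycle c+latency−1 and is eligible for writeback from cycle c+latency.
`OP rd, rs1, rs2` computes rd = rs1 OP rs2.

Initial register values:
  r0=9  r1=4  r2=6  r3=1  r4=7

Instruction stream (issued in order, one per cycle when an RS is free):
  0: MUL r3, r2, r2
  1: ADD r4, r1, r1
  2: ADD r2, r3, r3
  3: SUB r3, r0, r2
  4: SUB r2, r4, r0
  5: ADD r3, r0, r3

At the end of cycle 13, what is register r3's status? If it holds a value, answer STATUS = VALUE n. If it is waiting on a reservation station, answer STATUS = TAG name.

STATUS = TAG Add1

c1: issue MUL r3<-Mul1 | r0:9,r1:4,r2:6,r3:Mul1,r4:7
c2: issue ADD r4<-Add1 | r0:9,r1:4,r2:6,r3:Mul1,r4:Add1
c3: issue ADD r2<-Add2 | r0:9,r1:4,r2:Add2,r3:Mul1,r4:Add1
c4: issue SUB r3<-Add3 | r0:9,r1:4,r2:Add2,r3:Add3,r4:Add1
c5: CDB Add1=8; issue SUB r2<-Add1 | r0:9,r1:4,r2:Add1,r3:Add3,r4:8
c6: CDB Mul1=36; stall | r0:9,r1:4,r2:Add1,r3:Add3,r4:8
c7: stall | r0:9,r1:4,r2:Add1,r3:Add3,r4:8
c8: CDB Add1=-1; issue ADD r3<-Add1 | r0:9,r1:4,r2:-1,r3:Add1,r4:8
c9: CDB Add2=72 | r0:9,r1:4,r2:-1,r3:Add1,r4:8
c10: - | r0:9,r1:4,r2:-1,r3:Add1,r4:8
c11: - | r0:9,r1:4,r2:-1,r3:Add1,r4:8
c12: CDB Add3=-63 | r0:9,r1:4,r2:-1,r3:Add1,r4:8
c13: - | r0:9,r1:4,r2:-1,r3:Add1,r4:8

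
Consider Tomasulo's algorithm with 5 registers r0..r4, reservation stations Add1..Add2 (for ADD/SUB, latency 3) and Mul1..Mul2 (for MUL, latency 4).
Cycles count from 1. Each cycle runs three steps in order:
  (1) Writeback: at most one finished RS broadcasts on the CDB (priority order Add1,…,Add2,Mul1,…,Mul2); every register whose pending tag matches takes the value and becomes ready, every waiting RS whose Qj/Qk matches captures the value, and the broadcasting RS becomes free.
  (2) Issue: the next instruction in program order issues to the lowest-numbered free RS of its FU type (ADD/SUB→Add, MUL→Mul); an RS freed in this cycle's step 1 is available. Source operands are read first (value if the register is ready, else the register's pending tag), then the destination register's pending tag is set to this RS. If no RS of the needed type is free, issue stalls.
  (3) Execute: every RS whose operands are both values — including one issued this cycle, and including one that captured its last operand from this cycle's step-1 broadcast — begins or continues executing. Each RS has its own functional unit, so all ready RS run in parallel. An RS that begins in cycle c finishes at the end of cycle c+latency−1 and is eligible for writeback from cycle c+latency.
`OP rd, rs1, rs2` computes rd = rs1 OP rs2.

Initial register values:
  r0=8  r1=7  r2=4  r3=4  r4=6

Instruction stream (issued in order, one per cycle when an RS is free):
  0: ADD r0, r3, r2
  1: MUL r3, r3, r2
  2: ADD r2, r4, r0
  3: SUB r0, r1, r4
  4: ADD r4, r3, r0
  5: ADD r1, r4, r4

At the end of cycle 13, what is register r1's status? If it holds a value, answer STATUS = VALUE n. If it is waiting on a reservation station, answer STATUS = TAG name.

STATUS = VALUE 34

c1: issue ADD r0<-Add1 | r0:Add1,r1:7,r2:4,r3:4,r4:6
c2: issue MUL r3<-Mul1 | r0:Add1,r1:7,r2:4,r3:Mul1,r4:6
c3: issue ADD r2<-Add2 | r0:Add1,r1:7,r2:Add2,r3:Mul1,r4:6
c4: CDB Add1=8; issue SUB r0<-Add1 | r0:Add1,r1:7,r2:Add2,r3:Mul1,r4:6
c5: stall | r0:Add1,r1:7,r2:Add2,r3:Mul1,r4:6
c6: CDB Mul1=16; stall | r0:Add1,r1:7,r2:Add2,r3:16,r4:6
c7: CDB Add1=1; issue ADD r4<-Add1 | r0:1,r1:7,r2:Add2,r3:16,r4:Add1
c8: CDB Add2=14; issue ADD r1<-Add2 | r0:1,r1:Add2,r2:14,r3:16,r4:Add1
c9: - | r0:1,r1:Add2,r2:14,r3:16,r4:Add1
c10: CDB Add1=17 | r0:1,r1:Add2,r2:14,r3:16,r4:17
c11: - | r0:1,r1:Add2,r2:14,r3:16,r4:17
c12: - | r0:1,r1:Add2,r2:14,r3:16,r4:17
c13: CDB Add2=34 | r0:1,r1:34,r2:14,r3:16,r4:17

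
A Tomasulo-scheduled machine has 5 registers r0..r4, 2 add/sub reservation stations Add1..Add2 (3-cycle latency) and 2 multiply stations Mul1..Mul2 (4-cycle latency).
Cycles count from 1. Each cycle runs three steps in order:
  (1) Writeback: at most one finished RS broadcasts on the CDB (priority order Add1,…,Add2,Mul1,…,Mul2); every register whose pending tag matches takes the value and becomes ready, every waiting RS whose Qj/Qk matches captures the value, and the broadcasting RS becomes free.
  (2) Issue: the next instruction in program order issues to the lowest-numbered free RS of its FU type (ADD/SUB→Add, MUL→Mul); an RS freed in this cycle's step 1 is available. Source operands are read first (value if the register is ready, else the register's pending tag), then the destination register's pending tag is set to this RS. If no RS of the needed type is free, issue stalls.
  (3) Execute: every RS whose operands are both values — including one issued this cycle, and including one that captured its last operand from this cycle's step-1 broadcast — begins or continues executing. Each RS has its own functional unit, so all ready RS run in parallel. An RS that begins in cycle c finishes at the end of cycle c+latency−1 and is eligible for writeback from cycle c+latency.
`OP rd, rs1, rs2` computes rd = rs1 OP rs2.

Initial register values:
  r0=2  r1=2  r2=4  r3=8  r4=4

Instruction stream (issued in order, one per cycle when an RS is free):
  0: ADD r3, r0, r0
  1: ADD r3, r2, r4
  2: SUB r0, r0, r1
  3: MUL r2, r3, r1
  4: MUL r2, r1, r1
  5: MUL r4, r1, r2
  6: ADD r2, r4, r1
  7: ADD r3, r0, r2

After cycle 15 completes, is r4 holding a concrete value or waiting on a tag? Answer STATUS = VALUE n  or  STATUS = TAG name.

c1: issue ADD r3<-Add1 | r0:2,r1:2,r2:4,r3:Add1,r4:4
c2: issue ADD r3<-Add2 | r0:2,r1:2,r2:4,r3:Add2,r4:4
c3: stall | r0:2,r1:2,r2:4,r3:Add2,r4:4
c4: CDB Add1=4; issue SUB r0<-Add1 | r0:Add1,r1:2,r2:4,r3:Add2,r4:4
c5: CDB Add2=8; issue MUL r2<-Mul1 | r0:Add1,r1:2,r2:Mul1,r3:8,r4:4
c6: issue MUL r2<-Mul2 | r0:Add1,r1:2,r2:Mul2,r3:8,r4:4
c7: CDB Add1=0; stall | r0:0,r1:2,r2:Mul2,r3:8,r4:4
c8: stall | r0:0,r1:2,r2:Mul2,r3:8,r4:4
c9: CDB Mul1=16; issue MUL r4<-Mul1 | r0:0,r1:2,r2:Mul2,r3:8,r4:Mul1
c10: CDB Mul2=4; issue ADD r2<-Add1 | r0:0,r1:2,r2:Add1,r3:8,r4:Mul1
c11: issue ADD r3<-Add2 | r0:0,r1:2,r2:Add1,r3:Add2,r4:Mul1
c12: - | r0:0,r1:2,r2:Add1,r3:Add2,r4:Mul1
c13: - | r0:0,r1:2,r2:Add1,r3:Add2,r4:Mul1
c14: CDB Mul1=8 | r0:0,r1:2,r2:Add1,r3:Add2,r4:8
c15: - | r0:0,r1:2,r2:Add1,r3:Add2,r4:8

STATUS = VALUE 8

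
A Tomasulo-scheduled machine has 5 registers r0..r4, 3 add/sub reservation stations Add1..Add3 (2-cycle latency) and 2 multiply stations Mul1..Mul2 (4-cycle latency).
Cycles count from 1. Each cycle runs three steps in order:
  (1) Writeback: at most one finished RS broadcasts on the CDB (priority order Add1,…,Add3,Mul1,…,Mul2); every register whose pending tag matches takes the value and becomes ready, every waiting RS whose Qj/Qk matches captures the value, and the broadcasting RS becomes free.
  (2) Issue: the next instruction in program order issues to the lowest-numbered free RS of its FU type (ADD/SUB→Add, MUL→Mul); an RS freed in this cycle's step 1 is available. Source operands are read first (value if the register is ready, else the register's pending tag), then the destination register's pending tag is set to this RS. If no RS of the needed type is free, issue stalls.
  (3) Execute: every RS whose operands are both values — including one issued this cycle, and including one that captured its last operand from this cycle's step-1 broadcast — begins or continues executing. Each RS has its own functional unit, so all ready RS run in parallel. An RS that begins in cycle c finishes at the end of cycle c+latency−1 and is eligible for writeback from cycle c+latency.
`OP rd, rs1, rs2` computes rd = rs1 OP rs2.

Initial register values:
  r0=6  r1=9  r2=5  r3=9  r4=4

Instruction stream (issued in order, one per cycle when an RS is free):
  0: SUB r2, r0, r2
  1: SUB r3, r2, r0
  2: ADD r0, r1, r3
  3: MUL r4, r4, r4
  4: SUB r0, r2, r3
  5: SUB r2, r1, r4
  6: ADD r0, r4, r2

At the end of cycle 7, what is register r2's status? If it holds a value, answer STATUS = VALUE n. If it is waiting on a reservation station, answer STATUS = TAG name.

STATUS = TAG Add3

cycle 1: issue SUB r2<-Add1 // r0:6,r1:9,r2:Add1,r3:9,r4:4
cycle 2: issue SUB r3<-Add2 // r0:6,r1:9,r2:Add1,r3:Add2,r4:4
cycle 3: CDB Add1=1; issue ADD r0<-Add1 // r0:Add1,r1:9,r2:1,r3:Add2,r4:4
cycle 4: issue MUL r4<-Mul1 // r0:Add1,r1:9,r2:1,r3:Add2,r4:Mul1
cycle 5: CDB Add2=-5; issue SUB r0<-Add2 // r0:Add2,r1:9,r2:1,r3:-5,r4:Mul1
cycle 6: issue SUB r2<-Add3 // r0:Add2,r1:9,r2:Add3,r3:-5,r4:Mul1
cycle 7: CDB Add1=4; issue ADD r0<-Add1 // r0:Add1,r1:9,r2:Add3,r3:-5,r4:Mul1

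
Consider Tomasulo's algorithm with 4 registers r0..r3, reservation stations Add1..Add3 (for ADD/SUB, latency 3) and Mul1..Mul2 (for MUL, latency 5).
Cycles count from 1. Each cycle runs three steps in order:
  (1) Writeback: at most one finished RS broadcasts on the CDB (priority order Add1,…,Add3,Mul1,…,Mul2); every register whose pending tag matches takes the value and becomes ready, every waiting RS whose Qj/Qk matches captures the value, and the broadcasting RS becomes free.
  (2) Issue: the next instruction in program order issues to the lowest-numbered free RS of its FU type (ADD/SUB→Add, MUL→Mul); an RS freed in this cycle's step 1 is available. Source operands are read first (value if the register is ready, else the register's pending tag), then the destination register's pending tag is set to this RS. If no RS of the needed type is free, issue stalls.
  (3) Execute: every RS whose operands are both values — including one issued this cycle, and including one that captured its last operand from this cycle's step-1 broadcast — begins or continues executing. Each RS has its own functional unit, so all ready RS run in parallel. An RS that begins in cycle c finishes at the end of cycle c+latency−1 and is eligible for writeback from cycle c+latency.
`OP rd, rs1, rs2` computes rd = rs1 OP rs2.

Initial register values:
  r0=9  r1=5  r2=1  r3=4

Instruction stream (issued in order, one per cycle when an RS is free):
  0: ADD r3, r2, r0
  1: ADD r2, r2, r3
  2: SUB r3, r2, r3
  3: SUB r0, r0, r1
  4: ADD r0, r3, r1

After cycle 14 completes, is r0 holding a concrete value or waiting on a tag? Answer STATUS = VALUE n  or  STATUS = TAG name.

STATUS = VALUE 6

  c1: issue ADD r3<-Add1  regs: r0:9,r1:5,r2:1,r3:Add1
  c2: issue ADD r2<-Add2  regs: r0:9,r1:5,r2:Add2,r3:Add1
  c3: issue SUB r3<-Add3  regs: r0:9,r1:5,r2:Add2,r3:Add3
  c4: CDB Add1=10; issue SUB r0<-Add1  regs: r0:Add1,r1:5,r2:Add2,r3:Add3
  c5: stall  regs: r0:Add1,r1:5,r2:Add2,r3:Add3
  c6: stall  regs: r0:Add1,r1:5,r2:Add2,r3:Add3
  c7: CDB Add1=4; issue ADD r0<-Add1  regs: r0:Add1,r1:5,r2:Add2,r3:Add3
  c8: CDB Add2=11  regs: r0:Add1,r1:5,r2:11,r3:Add3
  c9: -  regs: r0:Add1,r1:5,r2:11,r3:Add3
  c10: -  regs: r0:Add1,r1:5,r2:11,r3:Add3
  c11: CDB Add3=1  regs: r0:Add1,r1:5,r2:11,r3:1
  c12: -  regs: r0:Add1,r1:5,r2:11,r3:1
  c13: -  regs: r0:Add1,r1:5,r2:11,r3:1
  c14: CDB Add1=6  regs: r0:6,r1:5,r2:11,r3:1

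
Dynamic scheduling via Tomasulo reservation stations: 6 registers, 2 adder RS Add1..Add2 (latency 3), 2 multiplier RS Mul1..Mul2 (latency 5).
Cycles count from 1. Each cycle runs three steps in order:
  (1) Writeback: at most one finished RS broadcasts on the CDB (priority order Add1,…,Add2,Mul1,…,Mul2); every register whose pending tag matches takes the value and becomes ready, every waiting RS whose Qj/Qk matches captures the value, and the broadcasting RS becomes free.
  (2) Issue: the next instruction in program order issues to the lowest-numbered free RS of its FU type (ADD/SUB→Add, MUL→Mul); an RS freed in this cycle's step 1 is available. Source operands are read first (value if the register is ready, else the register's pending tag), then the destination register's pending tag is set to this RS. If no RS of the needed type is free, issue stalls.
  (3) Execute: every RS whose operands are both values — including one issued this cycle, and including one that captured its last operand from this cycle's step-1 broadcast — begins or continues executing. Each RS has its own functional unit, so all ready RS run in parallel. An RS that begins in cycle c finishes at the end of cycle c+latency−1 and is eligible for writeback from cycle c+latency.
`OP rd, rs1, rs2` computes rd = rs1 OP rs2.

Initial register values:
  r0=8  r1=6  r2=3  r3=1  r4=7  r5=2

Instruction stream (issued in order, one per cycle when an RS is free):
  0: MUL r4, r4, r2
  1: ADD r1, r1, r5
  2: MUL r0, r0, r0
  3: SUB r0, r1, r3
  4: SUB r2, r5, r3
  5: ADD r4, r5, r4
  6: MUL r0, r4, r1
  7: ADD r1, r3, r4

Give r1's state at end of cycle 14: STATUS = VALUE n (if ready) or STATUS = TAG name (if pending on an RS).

  c1: issue MUL r4<-Mul1  regs: r0:8,r1:6,r2:3,r3:1,r4:Mul1,r5:2
  c2: issue ADD r1<-Add1  regs: r0:8,r1:Add1,r2:3,r3:1,r4:Mul1,r5:2
  c3: issue MUL r0<-Mul2  regs: r0:Mul2,r1:Add1,r2:3,r3:1,r4:Mul1,r5:2
  c4: issue SUB r0<-Add2  regs: r0:Add2,r1:Add1,r2:3,r3:1,r4:Mul1,r5:2
  c5: CDB Add1=8; issue SUB r2<-Add1  regs: r0:Add2,r1:8,r2:Add1,r3:1,r4:Mul1,r5:2
  c6: CDB Mul1=21; stall  regs: r0:Add2,r1:8,r2:Add1,r3:1,r4:21,r5:2
  c7: stall  regs: r0:Add2,r1:8,r2:Add1,r3:1,r4:21,r5:2
  c8: CDB Add1=1; issue ADD r4<-Add1  regs: r0:Add2,r1:8,r2:1,r3:1,r4:Add1,r5:2
  c9: CDB Add2=7; issue MUL r0<-Mul1  regs: r0:Mul1,r1:8,r2:1,r3:1,r4:Add1,r5:2
  c10: CDB Mul2=64; issue ADD r1<-Add2  regs: r0:Mul1,r1:Add2,r2:1,r3:1,r4:Add1,r5:2
  c11: CDB Add1=23  regs: r0:Mul1,r1:Add2,r2:1,r3:1,r4:23,r5:2
  c12: -  regs: r0:Mul1,r1:Add2,r2:1,r3:1,r4:23,r5:2
  c13: -  regs: r0:Mul1,r1:Add2,r2:1,r3:1,r4:23,r5:2
  c14: CDB Add2=24  regs: r0:Mul1,r1:24,r2:1,r3:1,r4:23,r5:2

STATUS = VALUE 24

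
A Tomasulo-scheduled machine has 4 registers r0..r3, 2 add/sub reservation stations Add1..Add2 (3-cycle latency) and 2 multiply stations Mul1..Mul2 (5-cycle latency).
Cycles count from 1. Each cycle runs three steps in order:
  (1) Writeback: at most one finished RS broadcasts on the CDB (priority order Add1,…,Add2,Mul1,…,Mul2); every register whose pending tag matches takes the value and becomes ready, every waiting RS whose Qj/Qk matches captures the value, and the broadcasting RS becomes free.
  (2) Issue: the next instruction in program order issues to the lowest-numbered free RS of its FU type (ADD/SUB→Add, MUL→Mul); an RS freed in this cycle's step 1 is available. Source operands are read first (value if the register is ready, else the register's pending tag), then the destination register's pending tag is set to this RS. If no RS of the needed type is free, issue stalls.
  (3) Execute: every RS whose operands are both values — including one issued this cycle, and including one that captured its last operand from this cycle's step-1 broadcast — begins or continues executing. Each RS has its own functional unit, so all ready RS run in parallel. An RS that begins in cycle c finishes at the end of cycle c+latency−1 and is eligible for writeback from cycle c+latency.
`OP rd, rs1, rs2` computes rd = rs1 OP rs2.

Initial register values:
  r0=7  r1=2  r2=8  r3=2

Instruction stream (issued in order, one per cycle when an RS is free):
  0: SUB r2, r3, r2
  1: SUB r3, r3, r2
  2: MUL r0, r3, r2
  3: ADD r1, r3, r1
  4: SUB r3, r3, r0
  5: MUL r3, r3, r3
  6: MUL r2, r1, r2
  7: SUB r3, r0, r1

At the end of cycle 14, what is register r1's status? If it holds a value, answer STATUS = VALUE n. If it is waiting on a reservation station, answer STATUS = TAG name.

STATUS = VALUE 10

  c1: issue SUB r2<-Add1  regs: r0:7,r1:2,r2:Add1,r3:2
  c2: issue SUB r3<-Add2  regs: r0:7,r1:2,r2:Add1,r3:Add2
  c3: issue MUL r0<-Mul1  regs: r0:Mul1,r1:2,r2:Add1,r3:Add2
  c4: CDB Add1=-6; issue ADD r1<-Add1  regs: r0:Mul1,r1:Add1,r2:-6,r3:Add2
  c5: stall  regs: r0:Mul1,r1:Add1,r2:-6,r3:Add2
  c6: stall  regs: r0:Mul1,r1:Add1,r2:-6,r3:Add2
  c7: CDB Add2=8; issue SUB r3<-Add2  regs: r0:Mul1,r1:Add1,r2:-6,r3:Add2
  c8: issue MUL r3<-Mul2  regs: r0:Mul1,r1:Add1,r2:-6,r3:Mul2
  c9: stall  regs: r0:Mul1,r1:Add1,r2:-6,r3:Mul2
  c10: CDB Add1=10; stall  regs: r0:Mul1,r1:10,r2:-6,r3:Mul2
  c11: stall  regs: r0:Mul1,r1:10,r2:-6,r3:Mul2
  c12: CDB Mul1=-48; issue MUL r2<-Mul1  regs: r0:-48,r1:10,r2:Mul1,r3:Mul2
  c13: issue SUB r3<-Add1  regs: r0:-48,r1:10,r2:Mul1,r3:Add1
  c14: -  regs: r0:-48,r1:10,r2:Mul1,r3:Add1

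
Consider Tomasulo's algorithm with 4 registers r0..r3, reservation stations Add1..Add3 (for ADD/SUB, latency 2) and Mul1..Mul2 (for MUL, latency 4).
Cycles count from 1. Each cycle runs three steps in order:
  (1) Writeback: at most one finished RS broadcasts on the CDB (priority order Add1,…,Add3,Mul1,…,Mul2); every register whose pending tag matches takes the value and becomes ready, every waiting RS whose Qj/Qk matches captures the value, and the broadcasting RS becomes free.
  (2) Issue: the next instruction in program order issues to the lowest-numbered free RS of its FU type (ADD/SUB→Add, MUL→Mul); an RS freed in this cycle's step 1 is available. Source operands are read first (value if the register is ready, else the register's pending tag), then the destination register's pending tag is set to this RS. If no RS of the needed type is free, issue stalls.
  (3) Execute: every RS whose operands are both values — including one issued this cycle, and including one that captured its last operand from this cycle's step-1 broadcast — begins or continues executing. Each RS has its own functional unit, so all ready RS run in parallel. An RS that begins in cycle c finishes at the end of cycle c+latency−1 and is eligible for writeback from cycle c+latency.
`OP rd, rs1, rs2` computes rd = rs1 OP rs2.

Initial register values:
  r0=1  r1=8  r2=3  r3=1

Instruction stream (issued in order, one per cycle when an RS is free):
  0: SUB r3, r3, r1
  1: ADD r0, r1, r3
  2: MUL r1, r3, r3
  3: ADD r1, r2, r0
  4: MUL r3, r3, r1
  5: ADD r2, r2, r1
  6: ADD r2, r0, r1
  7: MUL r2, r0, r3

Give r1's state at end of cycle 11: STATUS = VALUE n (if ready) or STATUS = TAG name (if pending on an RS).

STATUS = VALUE 4

  c1: issue SUB r3<-Add1  regs: r0:1,r1:8,r2:3,r3:Add1
  c2: issue ADD r0<-Add2  regs: r0:Add2,r1:8,r2:3,r3:Add1
  c3: CDB Add1=-7; issue MUL r1<-Mul1  regs: r0:Add2,r1:Mul1,r2:3,r3:-7
  c4: issue ADD r1<-Add1  regs: r0:Add2,r1:Add1,r2:3,r3:-7
  c5: CDB Add2=1; issue MUL r3<-Mul2  regs: r0:1,r1:Add1,r2:3,r3:Mul2
  c6: issue ADD r2<-Add2  regs: r0:1,r1:Add1,r2:Add2,r3:Mul2
  c7: CDB Add1=4; issue ADD r2<-Add1  regs: r0:1,r1:4,r2:Add1,r3:Mul2
  c8: CDB Mul1=49; issue MUL r2<-Mul1  regs: r0:1,r1:4,r2:Mul1,r3:Mul2
  c9: CDB Add1=5  regs: r0:1,r1:4,r2:Mul1,r3:Mul2
  c10: CDB Add2=7  regs: r0:1,r1:4,r2:Mul1,r3:Mul2
  c11: CDB Mul2=-28  regs: r0:1,r1:4,r2:Mul1,r3:-28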